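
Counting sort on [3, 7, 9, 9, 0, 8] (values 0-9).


Input: [3, 7, 9, 9, 0, 8]
Counts: [1, 0, 0, 1, 0, 0, 0, 1, 1, 2]

Sorted: [0, 3, 7, 8, 9, 9]


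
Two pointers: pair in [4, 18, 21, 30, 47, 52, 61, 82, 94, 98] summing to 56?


lo=0(4)+hi=9(98)=102
lo=0(4)+hi=8(94)=98
lo=0(4)+hi=7(82)=86
lo=0(4)+hi=6(61)=65
lo=0(4)+hi=5(52)=56

Yes: 4+52=56


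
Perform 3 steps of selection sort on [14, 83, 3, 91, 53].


Initial: [14, 83, 3, 91, 53]
Step 1: min=3 at 2
  Swap: [3, 83, 14, 91, 53]
Step 2: min=14 at 2
  Swap: [3, 14, 83, 91, 53]
Step 3: min=53 at 4
  Swap: [3, 14, 53, 91, 83]

After 3 steps: [3, 14, 53, 91, 83]


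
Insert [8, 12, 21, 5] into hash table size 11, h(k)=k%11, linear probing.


Insert 8: h=8 -> slot 8
Insert 12: h=1 -> slot 1
Insert 21: h=10 -> slot 10
Insert 5: h=5 -> slot 5

Table: [None, 12, None, None, None, 5, None, None, 8, None, 21]


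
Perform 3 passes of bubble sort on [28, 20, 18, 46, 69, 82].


Initial: [28, 20, 18, 46, 69, 82]
Pass 1: [20, 18, 28, 46, 69, 82] (2 swaps)
Pass 2: [18, 20, 28, 46, 69, 82] (1 swaps)
Pass 3: [18, 20, 28, 46, 69, 82] (0 swaps)

After 3 passes: [18, 20, 28, 46, 69, 82]


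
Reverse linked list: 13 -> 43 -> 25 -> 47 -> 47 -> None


Step 1: curr=13, set curr.next=prev(None) | reversed so far: 13
Step 2: curr=43, set curr.next=prev(13) | reversed so far: 43 -> 13
Step 3: curr=25, set curr.next=prev(43) | reversed so far: 25 -> 43 -> 13
Step 4: curr=47, set curr.next=prev(25) | reversed so far: 47 -> 25 -> 43 -> 13
Step 5: curr=47, set curr.next=prev(47) | reversed so far: 47 -> 47 -> 25 -> 43 -> 13

47 -> 47 -> 25 -> 43 -> 13 -> None


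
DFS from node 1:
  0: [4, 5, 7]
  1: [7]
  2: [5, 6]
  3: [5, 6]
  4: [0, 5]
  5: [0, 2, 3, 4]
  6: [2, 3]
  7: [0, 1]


Visit 1, push [7]
Visit 7, push [0]
Visit 0, push [5, 4]
Visit 4, push [5]
Visit 5, push [3, 2]
Visit 2, push [6]
Visit 6, push [3]
Visit 3, push []

DFS order: [1, 7, 0, 4, 5, 2, 6, 3]


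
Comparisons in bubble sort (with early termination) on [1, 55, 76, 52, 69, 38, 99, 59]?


Algorithm: bubble sort (with early termination)
Input: [1, 55, 76, 52, 69, 38, 99, 59]
Sorted: [1, 38, 52, 55, 59, 69, 76, 99]

25


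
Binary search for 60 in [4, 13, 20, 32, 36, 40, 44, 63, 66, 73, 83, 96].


Step 1: lo=0, hi=11, mid=5, val=40
Step 2: lo=6, hi=11, mid=8, val=66
Step 3: lo=6, hi=7, mid=6, val=44
Step 4: lo=7, hi=7, mid=7, val=63

Not found


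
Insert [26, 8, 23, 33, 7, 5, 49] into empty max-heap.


Insert 26: [26]
Insert 8: [26, 8]
Insert 23: [26, 8, 23]
Insert 33: [33, 26, 23, 8]
Insert 7: [33, 26, 23, 8, 7]
Insert 5: [33, 26, 23, 8, 7, 5]
Insert 49: [49, 26, 33, 8, 7, 5, 23]

Final heap: [49, 26, 33, 8, 7, 5, 23]


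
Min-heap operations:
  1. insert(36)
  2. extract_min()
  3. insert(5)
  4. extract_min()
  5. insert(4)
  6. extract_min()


insert(36) -> [36]
extract_min()->36, []
insert(5) -> [5]
extract_min()->5, []
insert(4) -> [4]
extract_min()->4, []

Final heap: []


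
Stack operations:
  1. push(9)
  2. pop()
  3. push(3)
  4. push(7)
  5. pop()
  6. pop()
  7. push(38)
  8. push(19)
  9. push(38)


push(9) -> [9]
pop()->9, []
push(3) -> [3]
push(7) -> [3, 7]
pop()->7, [3]
pop()->3, []
push(38) -> [38]
push(19) -> [38, 19]
push(38) -> [38, 19, 38]

Final stack: [38, 19, 38]


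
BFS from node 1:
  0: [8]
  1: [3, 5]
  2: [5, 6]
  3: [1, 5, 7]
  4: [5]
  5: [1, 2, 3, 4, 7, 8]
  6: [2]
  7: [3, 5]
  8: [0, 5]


Visit 1, enqueue [3, 5]
Visit 3, enqueue [7]
Visit 5, enqueue [2, 4, 8]
Visit 7, enqueue []
Visit 2, enqueue [6]
Visit 4, enqueue []
Visit 8, enqueue [0]
Visit 6, enqueue []
Visit 0, enqueue []

BFS order: [1, 3, 5, 7, 2, 4, 8, 6, 0]


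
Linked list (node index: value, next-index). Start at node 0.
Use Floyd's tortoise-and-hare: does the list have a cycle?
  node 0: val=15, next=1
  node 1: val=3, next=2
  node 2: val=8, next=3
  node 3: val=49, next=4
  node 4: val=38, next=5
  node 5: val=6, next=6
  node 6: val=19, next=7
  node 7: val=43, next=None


Floyd's tortoise (slow, +1) and hare (fast, +2):
  init: slow=0, fast=0
  step 1: slow=1, fast=2
  step 2: slow=2, fast=4
  step 3: slow=3, fast=6
  step 4: fast 6->7->None, no cycle

Cycle: no


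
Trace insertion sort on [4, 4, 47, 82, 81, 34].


Initial: [4, 4, 47, 82, 81, 34]
Insert 4: [4, 4, 47, 82, 81, 34]
Insert 47: [4, 4, 47, 82, 81, 34]
Insert 82: [4, 4, 47, 82, 81, 34]
Insert 81: [4, 4, 47, 81, 82, 34]
Insert 34: [4, 4, 34, 47, 81, 82]

Sorted: [4, 4, 34, 47, 81, 82]


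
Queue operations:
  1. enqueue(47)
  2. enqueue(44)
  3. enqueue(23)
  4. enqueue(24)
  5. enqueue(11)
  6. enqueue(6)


enqueue(47) -> [47]
enqueue(44) -> [47, 44]
enqueue(23) -> [47, 44, 23]
enqueue(24) -> [47, 44, 23, 24]
enqueue(11) -> [47, 44, 23, 24, 11]
enqueue(6) -> [47, 44, 23, 24, 11, 6]

Final queue: [47, 44, 23, 24, 11, 6]


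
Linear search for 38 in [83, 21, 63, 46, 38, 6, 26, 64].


i=0: 83!=38
i=1: 21!=38
i=2: 63!=38
i=3: 46!=38
i=4: 38==38 found!

Found at 4, 5 comps


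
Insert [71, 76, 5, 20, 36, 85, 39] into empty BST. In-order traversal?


Insert 71: root
Insert 76: R from 71
Insert 5: L from 71
Insert 20: L from 71 -> R from 5
Insert 36: L from 71 -> R from 5 -> R from 20
Insert 85: R from 71 -> R from 76
Insert 39: L from 71 -> R from 5 -> R from 20 -> R from 36

In-order: [5, 20, 36, 39, 71, 76, 85]


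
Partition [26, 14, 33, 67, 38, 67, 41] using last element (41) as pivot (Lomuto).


Pivot: 41
  26 <= 41: advance i (no swap)
  14 <= 41: advance i (no swap)
  33 <= 41: advance i (no swap)
  38 <= 41: swap -> [26, 14, 33, 38, 67, 67, 41]
Place pivot at 4: [26, 14, 33, 38, 41, 67, 67]

Partitioned: [26, 14, 33, 38, 41, 67, 67]


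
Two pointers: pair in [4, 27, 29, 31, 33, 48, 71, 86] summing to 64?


lo=0(4)+hi=7(86)=90
lo=0(4)+hi=6(71)=75
lo=0(4)+hi=5(48)=52
lo=1(27)+hi=5(48)=75
lo=1(27)+hi=4(33)=60
lo=2(29)+hi=4(33)=62
lo=3(31)+hi=4(33)=64

Yes: 31+33=64


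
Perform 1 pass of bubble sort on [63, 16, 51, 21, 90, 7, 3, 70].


Initial: [63, 16, 51, 21, 90, 7, 3, 70]
Pass 1: [16, 51, 21, 63, 7, 3, 70, 90] (6 swaps)

After 1 pass: [16, 51, 21, 63, 7, 3, 70, 90]


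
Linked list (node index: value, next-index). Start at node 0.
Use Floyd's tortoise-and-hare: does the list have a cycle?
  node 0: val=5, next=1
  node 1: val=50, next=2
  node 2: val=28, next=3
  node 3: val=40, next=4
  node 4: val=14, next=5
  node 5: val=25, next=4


Floyd's tortoise (slow, +1) and hare (fast, +2):
  init: slow=0, fast=0
  step 1: slow=1, fast=2
  step 2: slow=2, fast=4
  step 3: slow=3, fast=4
  step 4: slow=4, fast=4
  slow == fast at node 4: cycle detected

Cycle: yes


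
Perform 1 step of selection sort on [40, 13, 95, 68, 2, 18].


Initial: [40, 13, 95, 68, 2, 18]
Step 1: min=2 at 4
  Swap: [2, 13, 95, 68, 40, 18]

After 1 step: [2, 13, 95, 68, 40, 18]


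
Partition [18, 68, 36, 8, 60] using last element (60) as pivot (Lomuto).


Pivot: 60
  18 <= 60: advance i (no swap)
  36 <= 60: swap -> [18, 36, 68, 8, 60]
  8 <= 60: swap -> [18, 36, 8, 68, 60]
Place pivot at 3: [18, 36, 8, 60, 68]

Partitioned: [18, 36, 8, 60, 68]


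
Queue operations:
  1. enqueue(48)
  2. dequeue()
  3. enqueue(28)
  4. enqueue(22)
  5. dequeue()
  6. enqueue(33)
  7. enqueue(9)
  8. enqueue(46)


enqueue(48) -> [48]
dequeue()->48, []
enqueue(28) -> [28]
enqueue(22) -> [28, 22]
dequeue()->28, [22]
enqueue(33) -> [22, 33]
enqueue(9) -> [22, 33, 9]
enqueue(46) -> [22, 33, 9, 46]

Final queue: [22, 33, 9, 46]


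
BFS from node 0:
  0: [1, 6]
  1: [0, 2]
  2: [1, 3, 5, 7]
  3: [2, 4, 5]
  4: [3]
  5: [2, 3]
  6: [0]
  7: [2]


Visit 0, enqueue [1, 6]
Visit 1, enqueue [2]
Visit 6, enqueue []
Visit 2, enqueue [3, 5, 7]
Visit 3, enqueue [4]
Visit 5, enqueue []
Visit 7, enqueue []
Visit 4, enqueue []

BFS order: [0, 1, 6, 2, 3, 5, 7, 4]


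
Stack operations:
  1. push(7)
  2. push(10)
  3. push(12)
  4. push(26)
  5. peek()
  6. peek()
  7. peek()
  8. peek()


push(7) -> [7]
push(10) -> [7, 10]
push(12) -> [7, 10, 12]
push(26) -> [7, 10, 12, 26]
peek()->26
peek()->26
peek()->26
peek()->26

Final stack: [7, 10, 12, 26]


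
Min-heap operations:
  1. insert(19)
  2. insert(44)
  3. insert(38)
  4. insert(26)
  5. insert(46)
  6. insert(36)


insert(19) -> [19]
insert(44) -> [19, 44]
insert(38) -> [19, 44, 38]
insert(26) -> [19, 26, 38, 44]
insert(46) -> [19, 26, 38, 44, 46]
insert(36) -> [19, 26, 36, 44, 46, 38]

Final heap: [19, 26, 36, 44, 46, 38]


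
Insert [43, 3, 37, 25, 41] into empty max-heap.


Insert 43: [43]
Insert 3: [43, 3]
Insert 37: [43, 3, 37]
Insert 25: [43, 25, 37, 3]
Insert 41: [43, 41, 37, 3, 25]

Final heap: [43, 41, 37, 3, 25]


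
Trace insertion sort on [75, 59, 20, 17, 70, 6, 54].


Initial: [75, 59, 20, 17, 70, 6, 54]
Insert 59: [59, 75, 20, 17, 70, 6, 54]
Insert 20: [20, 59, 75, 17, 70, 6, 54]
Insert 17: [17, 20, 59, 75, 70, 6, 54]
Insert 70: [17, 20, 59, 70, 75, 6, 54]
Insert 6: [6, 17, 20, 59, 70, 75, 54]
Insert 54: [6, 17, 20, 54, 59, 70, 75]

Sorted: [6, 17, 20, 54, 59, 70, 75]


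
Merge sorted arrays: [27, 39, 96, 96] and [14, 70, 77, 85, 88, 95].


Take 14 from B
Take 27 from A
Take 39 from A
Take 70 from B
Take 77 from B
Take 85 from B
Take 88 from B
Take 95 from B

Merged: [14, 27, 39, 70, 77, 85, 88, 95, 96, 96]


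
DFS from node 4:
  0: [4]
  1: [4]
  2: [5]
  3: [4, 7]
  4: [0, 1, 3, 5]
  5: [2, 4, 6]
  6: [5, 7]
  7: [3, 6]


Visit 4, push [5, 3, 1, 0]
Visit 0, push []
Visit 1, push []
Visit 3, push [7]
Visit 7, push [6]
Visit 6, push [5]
Visit 5, push [2]
Visit 2, push []

DFS order: [4, 0, 1, 3, 7, 6, 5, 2]


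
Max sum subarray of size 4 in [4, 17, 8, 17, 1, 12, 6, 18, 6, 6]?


[0:4]: 46
[1:5]: 43
[2:6]: 38
[3:7]: 36
[4:8]: 37
[5:9]: 42
[6:10]: 36

Max: 46 at [0:4]


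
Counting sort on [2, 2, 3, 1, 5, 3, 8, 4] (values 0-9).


Input: [2, 2, 3, 1, 5, 3, 8, 4]
Counts: [0, 1, 2, 2, 1, 1, 0, 0, 1, 0]

Sorted: [1, 2, 2, 3, 3, 4, 5, 8]


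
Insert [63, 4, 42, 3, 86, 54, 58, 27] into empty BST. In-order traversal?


Insert 63: root
Insert 4: L from 63
Insert 42: L from 63 -> R from 4
Insert 3: L from 63 -> L from 4
Insert 86: R from 63
Insert 54: L from 63 -> R from 4 -> R from 42
Insert 58: L from 63 -> R from 4 -> R from 42 -> R from 54
Insert 27: L from 63 -> R from 4 -> L from 42

In-order: [3, 4, 27, 42, 54, 58, 63, 86]


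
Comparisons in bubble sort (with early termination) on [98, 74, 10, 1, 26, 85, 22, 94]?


Algorithm: bubble sort (with early termination)
Input: [98, 74, 10, 1, 26, 85, 22, 94]
Sorted: [1, 10, 22, 26, 74, 85, 94, 98]

25


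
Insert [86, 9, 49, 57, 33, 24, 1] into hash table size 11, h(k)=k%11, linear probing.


Insert 86: h=9 -> slot 9
Insert 9: h=9, 1 probes -> slot 10
Insert 49: h=5 -> slot 5
Insert 57: h=2 -> slot 2
Insert 33: h=0 -> slot 0
Insert 24: h=2, 1 probes -> slot 3
Insert 1: h=1 -> slot 1

Table: [33, 1, 57, 24, None, 49, None, None, None, 86, 9]


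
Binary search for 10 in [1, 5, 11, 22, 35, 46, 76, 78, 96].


Step 1: lo=0, hi=8, mid=4, val=35
Step 2: lo=0, hi=3, mid=1, val=5
Step 3: lo=2, hi=3, mid=2, val=11

Not found


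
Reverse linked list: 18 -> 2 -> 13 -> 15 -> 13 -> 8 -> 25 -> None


Step 1: curr=18, set curr.next=prev(None) | reversed so far: 18
Step 2: curr=2, set curr.next=prev(18) | reversed so far: 2 -> 18
Step 3: curr=13, set curr.next=prev(2) | reversed so far: 13 -> 2 -> 18
Step 4: curr=15, set curr.next=prev(13) | reversed so far: 15 -> 13 -> 2 -> 18
Step 5: curr=13, set curr.next=prev(15) | reversed so far: 13 -> 15 -> 13 -> 2 -> 18
Step 6: curr=8, set curr.next=prev(13) | reversed so far: 8 -> 13 -> 15 -> 13 -> 2 -> 18
Step 7: curr=25, set curr.next=prev(8) | reversed so far: 25 -> 8 -> 13 -> 15 -> 13 -> 2 -> 18

25 -> 8 -> 13 -> 15 -> 13 -> 2 -> 18 -> None


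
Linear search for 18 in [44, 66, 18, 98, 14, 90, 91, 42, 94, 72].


i=0: 44!=18
i=1: 66!=18
i=2: 18==18 found!

Found at 2, 3 comps


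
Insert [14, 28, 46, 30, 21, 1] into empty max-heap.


Insert 14: [14]
Insert 28: [28, 14]
Insert 46: [46, 14, 28]
Insert 30: [46, 30, 28, 14]
Insert 21: [46, 30, 28, 14, 21]
Insert 1: [46, 30, 28, 14, 21, 1]

Final heap: [46, 30, 28, 14, 21, 1]


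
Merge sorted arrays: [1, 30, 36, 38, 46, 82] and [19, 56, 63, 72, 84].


Take 1 from A
Take 19 from B
Take 30 from A
Take 36 from A
Take 38 from A
Take 46 from A
Take 56 from B
Take 63 from B
Take 72 from B
Take 82 from A

Merged: [1, 19, 30, 36, 38, 46, 56, 63, 72, 82, 84]


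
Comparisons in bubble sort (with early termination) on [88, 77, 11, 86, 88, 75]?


Algorithm: bubble sort (with early termination)
Input: [88, 77, 11, 86, 88, 75]
Sorted: [11, 75, 77, 86, 88, 88]

15


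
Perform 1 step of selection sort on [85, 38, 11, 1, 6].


Initial: [85, 38, 11, 1, 6]
Step 1: min=1 at 3
  Swap: [1, 38, 11, 85, 6]

After 1 step: [1, 38, 11, 85, 6]


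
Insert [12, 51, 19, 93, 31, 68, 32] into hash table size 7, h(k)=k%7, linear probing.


Insert 12: h=5 -> slot 5
Insert 51: h=2 -> slot 2
Insert 19: h=5, 1 probes -> slot 6
Insert 93: h=2, 1 probes -> slot 3
Insert 31: h=3, 1 probes -> slot 4
Insert 68: h=5, 2 probes -> slot 0
Insert 32: h=4, 4 probes -> slot 1

Table: [68, 32, 51, 93, 31, 12, 19]


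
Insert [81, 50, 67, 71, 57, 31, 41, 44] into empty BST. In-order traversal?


Insert 81: root
Insert 50: L from 81
Insert 67: L from 81 -> R from 50
Insert 71: L from 81 -> R from 50 -> R from 67
Insert 57: L from 81 -> R from 50 -> L from 67
Insert 31: L from 81 -> L from 50
Insert 41: L from 81 -> L from 50 -> R from 31
Insert 44: L from 81 -> L from 50 -> R from 31 -> R from 41

In-order: [31, 41, 44, 50, 57, 67, 71, 81]


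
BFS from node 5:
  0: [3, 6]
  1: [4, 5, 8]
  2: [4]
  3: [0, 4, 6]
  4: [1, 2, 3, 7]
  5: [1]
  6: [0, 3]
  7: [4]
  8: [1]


Visit 5, enqueue [1]
Visit 1, enqueue [4, 8]
Visit 4, enqueue [2, 3, 7]
Visit 8, enqueue []
Visit 2, enqueue []
Visit 3, enqueue [0, 6]
Visit 7, enqueue []
Visit 0, enqueue []
Visit 6, enqueue []

BFS order: [5, 1, 4, 8, 2, 3, 7, 0, 6]


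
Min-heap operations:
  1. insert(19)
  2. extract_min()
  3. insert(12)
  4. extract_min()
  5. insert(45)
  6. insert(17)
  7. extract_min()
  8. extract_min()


insert(19) -> [19]
extract_min()->19, []
insert(12) -> [12]
extract_min()->12, []
insert(45) -> [45]
insert(17) -> [17, 45]
extract_min()->17, [45]
extract_min()->45, []

Final heap: []


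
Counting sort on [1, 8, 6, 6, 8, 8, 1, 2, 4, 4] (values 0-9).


Input: [1, 8, 6, 6, 8, 8, 1, 2, 4, 4]
Counts: [0, 2, 1, 0, 2, 0, 2, 0, 3, 0]

Sorted: [1, 1, 2, 4, 4, 6, 6, 8, 8, 8]


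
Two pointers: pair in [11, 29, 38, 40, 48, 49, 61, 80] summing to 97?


lo=0(11)+hi=7(80)=91
lo=1(29)+hi=7(80)=109
lo=1(29)+hi=6(61)=90
lo=2(38)+hi=6(61)=99
lo=2(38)+hi=5(49)=87
lo=3(40)+hi=5(49)=89
lo=4(48)+hi=5(49)=97

Yes: 48+49=97


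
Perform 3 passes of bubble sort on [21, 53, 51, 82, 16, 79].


Initial: [21, 53, 51, 82, 16, 79]
Pass 1: [21, 51, 53, 16, 79, 82] (3 swaps)
Pass 2: [21, 51, 16, 53, 79, 82] (1 swaps)
Pass 3: [21, 16, 51, 53, 79, 82] (1 swaps)

After 3 passes: [21, 16, 51, 53, 79, 82]


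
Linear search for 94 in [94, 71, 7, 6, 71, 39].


i=0: 94==94 found!

Found at 0, 1 comps


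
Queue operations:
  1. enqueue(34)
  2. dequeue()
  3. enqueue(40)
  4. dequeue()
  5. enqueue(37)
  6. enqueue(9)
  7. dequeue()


enqueue(34) -> [34]
dequeue()->34, []
enqueue(40) -> [40]
dequeue()->40, []
enqueue(37) -> [37]
enqueue(9) -> [37, 9]
dequeue()->37, [9]

Final queue: [9]


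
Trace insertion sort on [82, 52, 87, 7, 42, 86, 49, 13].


Initial: [82, 52, 87, 7, 42, 86, 49, 13]
Insert 52: [52, 82, 87, 7, 42, 86, 49, 13]
Insert 87: [52, 82, 87, 7, 42, 86, 49, 13]
Insert 7: [7, 52, 82, 87, 42, 86, 49, 13]
Insert 42: [7, 42, 52, 82, 87, 86, 49, 13]
Insert 86: [7, 42, 52, 82, 86, 87, 49, 13]
Insert 49: [7, 42, 49, 52, 82, 86, 87, 13]
Insert 13: [7, 13, 42, 49, 52, 82, 86, 87]

Sorted: [7, 13, 42, 49, 52, 82, 86, 87]


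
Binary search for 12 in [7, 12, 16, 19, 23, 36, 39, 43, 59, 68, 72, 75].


Step 1: lo=0, hi=11, mid=5, val=36
Step 2: lo=0, hi=4, mid=2, val=16
Step 3: lo=0, hi=1, mid=0, val=7
Step 4: lo=1, hi=1, mid=1, val=12

Found at index 1


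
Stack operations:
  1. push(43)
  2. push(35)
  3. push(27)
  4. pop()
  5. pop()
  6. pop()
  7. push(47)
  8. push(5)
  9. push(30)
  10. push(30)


push(43) -> [43]
push(35) -> [43, 35]
push(27) -> [43, 35, 27]
pop()->27, [43, 35]
pop()->35, [43]
pop()->43, []
push(47) -> [47]
push(5) -> [47, 5]
push(30) -> [47, 5, 30]
push(30) -> [47, 5, 30, 30]

Final stack: [47, 5, 30, 30]


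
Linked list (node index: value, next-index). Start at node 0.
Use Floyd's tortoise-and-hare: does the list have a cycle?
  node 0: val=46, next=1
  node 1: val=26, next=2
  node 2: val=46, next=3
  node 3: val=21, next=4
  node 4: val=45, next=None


Floyd's tortoise (slow, +1) and hare (fast, +2):
  init: slow=0, fast=0
  step 1: slow=1, fast=2
  step 2: slow=2, fast=4
  step 3: fast -> None, no cycle

Cycle: no


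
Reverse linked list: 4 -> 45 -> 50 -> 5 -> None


Step 1: curr=4, set curr.next=prev(None) | reversed so far: 4
Step 2: curr=45, set curr.next=prev(4) | reversed so far: 45 -> 4
Step 3: curr=50, set curr.next=prev(45) | reversed so far: 50 -> 45 -> 4
Step 4: curr=5, set curr.next=prev(50) | reversed so far: 5 -> 50 -> 45 -> 4

5 -> 50 -> 45 -> 4 -> None


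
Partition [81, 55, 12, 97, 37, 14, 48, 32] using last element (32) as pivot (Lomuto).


Pivot: 32
  12 <= 32: swap -> [12, 55, 81, 97, 37, 14, 48, 32]
  14 <= 32: swap -> [12, 14, 81, 97, 37, 55, 48, 32]
Place pivot at 2: [12, 14, 32, 97, 37, 55, 48, 81]

Partitioned: [12, 14, 32, 97, 37, 55, 48, 81]


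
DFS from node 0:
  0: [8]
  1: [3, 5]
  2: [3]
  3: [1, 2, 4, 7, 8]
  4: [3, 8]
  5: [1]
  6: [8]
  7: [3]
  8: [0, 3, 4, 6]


Visit 0, push [8]
Visit 8, push [6, 4, 3]
Visit 3, push [7, 4, 2, 1]
Visit 1, push [5]
Visit 5, push []
Visit 2, push []
Visit 4, push []
Visit 7, push []
Visit 6, push []

DFS order: [0, 8, 3, 1, 5, 2, 4, 7, 6]


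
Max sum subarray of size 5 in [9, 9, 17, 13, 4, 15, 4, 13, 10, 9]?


[0:5]: 52
[1:6]: 58
[2:7]: 53
[3:8]: 49
[4:9]: 46
[5:10]: 51

Max: 58 at [1:6]


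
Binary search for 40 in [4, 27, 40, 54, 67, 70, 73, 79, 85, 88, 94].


Step 1: lo=0, hi=10, mid=5, val=70
Step 2: lo=0, hi=4, mid=2, val=40

Found at index 2


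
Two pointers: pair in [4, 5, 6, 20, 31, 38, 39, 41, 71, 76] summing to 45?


lo=0(4)+hi=9(76)=80
lo=0(4)+hi=8(71)=75
lo=0(4)+hi=7(41)=45

Yes: 4+41=45


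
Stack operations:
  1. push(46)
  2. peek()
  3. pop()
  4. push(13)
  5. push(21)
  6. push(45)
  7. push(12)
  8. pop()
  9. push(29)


push(46) -> [46]
peek()->46
pop()->46, []
push(13) -> [13]
push(21) -> [13, 21]
push(45) -> [13, 21, 45]
push(12) -> [13, 21, 45, 12]
pop()->12, [13, 21, 45]
push(29) -> [13, 21, 45, 29]

Final stack: [13, 21, 45, 29]


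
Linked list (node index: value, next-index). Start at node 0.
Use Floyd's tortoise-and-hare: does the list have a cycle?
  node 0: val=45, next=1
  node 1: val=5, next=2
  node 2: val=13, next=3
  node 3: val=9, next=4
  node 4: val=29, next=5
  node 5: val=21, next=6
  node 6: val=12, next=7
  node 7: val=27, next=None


Floyd's tortoise (slow, +1) and hare (fast, +2):
  init: slow=0, fast=0
  step 1: slow=1, fast=2
  step 2: slow=2, fast=4
  step 3: slow=3, fast=6
  step 4: fast 6->7->None, no cycle

Cycle: no


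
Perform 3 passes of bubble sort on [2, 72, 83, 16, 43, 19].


Initial: [2, 72, 83, 16, 43, 19]
Pass 1: [2, 72, 16, 43, 19, 83] (3 swaps)
Pass 2: [2, 16, 43, 19, 72, 83] (3 swaps)
Pass 3: [2, 16, 19, 43, 72, 83] (1 swaps)

After 3 passes: [2, 16, 19, 43, 72, 83]


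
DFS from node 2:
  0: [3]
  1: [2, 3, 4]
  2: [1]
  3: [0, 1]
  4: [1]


Visit 2, push [1]
Visit 1, push [4, 3]
Visit 3, push [0]
Visit 0, push []
Visit 4, push []

DFS order: [2, 1, 3, 0, 4]


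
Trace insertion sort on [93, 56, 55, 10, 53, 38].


Initial: [93, 56, 55, 10, 53, 38]
Insert 56: [56, 93, 55, 10, 53, 38]
Insert 55: [55, 56, 93, 10, 53, 38]
Insert 10: [10, 55, 56, 93, 53, 38]
Insert 53: [10, 53, 55, 56, 93, 38]
Insert 38: [10, 38, 53, 55, 56, 93]

Sorted: [10, 38, 53, 55, 56, 93]


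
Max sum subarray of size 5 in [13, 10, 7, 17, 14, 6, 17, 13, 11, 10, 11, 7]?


[0:5]: 61
[1:6]: 54
[2:7]: 61
[3:8]: 67
[4:9]: 61
[5:10]: 57
[6:11]: 62
[7:12]: 52

Max: 67 at [3:8]


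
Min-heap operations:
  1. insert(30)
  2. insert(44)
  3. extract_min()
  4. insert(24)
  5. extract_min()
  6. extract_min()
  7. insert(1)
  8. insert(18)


insert(30) -> [30]
insert(44) -> [30, 44]
extract_min()->30, [44]
insert(24) -> [24, 44]
extract_min()->24, [44]
extract_min()->44, []
insert(1) -> [1]
insert(18) -> [1, 18]

Final heap: [1, 18]


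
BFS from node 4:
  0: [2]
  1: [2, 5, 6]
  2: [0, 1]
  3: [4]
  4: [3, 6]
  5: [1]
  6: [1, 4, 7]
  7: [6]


Visit 4, enqueue [3, 6]
Visit 3, enqueue []
Visit 6, enqueue [1, 7]
Visit 1, enqueue [2, 5]
Visit 7, enqueue []
Visit 2, enqueue [0]
Visit 5, enqueue []
Visit 0, enqueue []

BFS order: [4, 3, 6, 1, 7, 2, 5, 0]


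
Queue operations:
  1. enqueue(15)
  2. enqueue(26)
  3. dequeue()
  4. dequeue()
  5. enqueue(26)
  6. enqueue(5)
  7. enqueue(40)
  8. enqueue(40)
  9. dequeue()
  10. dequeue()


enqueue(15) -> [15]
enqueue(26) -> [15, 26]
dequeue()->15, [26]
dequeue()->26, []
enqueue(26) -> [26]
enqueue(5) -> [26, 5]
enqueue(40) -> [26, 5, 40]
enqueue(40) -> [26, 5, 40, 40]
dequeue()->26, [5, 40, 40]
dequeue()->5, [40, 40]

Final queue: [40, 40]


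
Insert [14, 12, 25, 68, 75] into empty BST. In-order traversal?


Insert 14: root
Insert 12: L from 14
Insert 25: R from 14
Insert 68: R from 14 -> R from 25
Insert 75: R from 14 -> R from 25 -> R from 68

In-order: [12, 14, 25, 68, 75]


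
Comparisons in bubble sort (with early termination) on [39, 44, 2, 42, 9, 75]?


Algorithm: bubble sort (with early termination)
Input: [39, 44, 2, 42, 9, 75]
Sorted: [2, 9, 39, 42, 44, 75]

14


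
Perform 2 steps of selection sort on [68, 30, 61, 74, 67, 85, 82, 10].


Initial: [68, 30, 61, 74, 67, 85, 82, 10]
Step 1: min=10 at 7
  Swap: [10, 30, 61, 74, 67, 85, 82, 68]
Step 2: min=30 at 1
  Swap: [10, 30, 61, 74, 67, 85, 82, 68]

After 2 steps: [10, 30, 61, 74, 67, 85, 82, 68]


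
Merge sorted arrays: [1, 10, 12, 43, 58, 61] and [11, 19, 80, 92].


Take 1 from A
Take 10 from A
Take 11 from B
Take 12 from A
Take 19 from B
Take 43 from A
Take 58 from A
Take 61 from A

Merged: [1, 10, 11, 12, 19, 43, 58, 61, 80, 92]


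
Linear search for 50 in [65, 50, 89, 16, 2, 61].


i=0: 65!=50
i=1: 50==50 found!

Found at 1, 2 comps


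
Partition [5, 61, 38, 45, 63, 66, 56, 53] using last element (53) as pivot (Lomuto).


Pivot: 53
  5 <= 53: advance i (no swap)
  38 <= 53: swap -> [5, 38, 61, 45, 63, 66, 56, 53]
  45 <= 53: swap -> [5, 38, 45, 61, 63, 66, 56, 53]
Place pivot at 3: [5, 38, 45, 53, 63, 66, 56, 61]

Partitioned: [5, 38, 45, 53, 63, 66, 56, 61]


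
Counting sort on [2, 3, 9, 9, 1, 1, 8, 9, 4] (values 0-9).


Input: [2, 3, 9, 9, 1, 1, 8, 9, 4]
Counts: [0, 2, 1, 1, 1, 0, 0, 0, 1, 3]

Sorted: [1, 1, 2, 3, 4, 8, 9, 9, 9]


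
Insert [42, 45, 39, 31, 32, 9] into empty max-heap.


Insert 42: [42]
Insert 45: [45, 42]
Insert 39: [45, 42, 39]
Insert 31: [45, 42, 39, 31]
Insert 32: [45, 42, 39, 31, 32]
Insert 9: [45, 42, 39, 31, 32, 9]

Final heap: [45, 42, 39, 31, 32, 9]


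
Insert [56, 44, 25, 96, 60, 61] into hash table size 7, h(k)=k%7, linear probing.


Insert 56: h=0 -> slot 0
Insert 44: h=2 -> slot 2
Insert 25: h=4 -> slot 4
Insert 96: h=5 -> slot 5
Insert 60: h=4, 2 probes -> slot 6
Insert 61: h=5, 3 probes -> slot 1

Table: [56, 61, 44, None, 25, 96, 60]


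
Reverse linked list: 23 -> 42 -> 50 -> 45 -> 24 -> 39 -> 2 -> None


Step 1: curr=23, set curr.next=prev(None) | reversed so far: 23
Step 2: curr=42, set curr.next=prev(23) | reversed so far: 42 -> 23
Step 3: curr=50, set curr.next=prev(42) | reversed so far: 50 -> 42 -> 23
Step 4: curr=45, set curr.next=prev(50) | reversed so far: 45 -> 50 -> 42 -> 23
Step 5: curr=24, set curr.next=prev(45) | reversed so far: 24 -> 45 -> 50 -> 42 -> 23
Step 6: curr=39, set curr.next=prev(24) | reversed so far: 39 -> 24 -> 45 -> 50 -> 42 -> 23
Step 7: curr=2, set curr.next=prev(39) | reversed so far: 2 -> 39 -> 24 -> 45 -> 50 -> 42 -> 23

2 -> 39 -> 24 -> 45 -> 50 -> 42 -> 23 -> None


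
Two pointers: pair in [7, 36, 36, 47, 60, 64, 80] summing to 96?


lo=0(7)+hi=6(80)=87
lo=1(36)+hi=6(80)=116
lo=1(36)+hi=5(64)=100
lo=1(36)+hi=4(60)=96

Yes: 36+60=96


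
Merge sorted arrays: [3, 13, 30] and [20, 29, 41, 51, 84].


Take 3 from A
Take 13 from A
Take 20 from B
Take 29 from B
Take 30 from A

Merged: [3, 13, 20, 29, 30, 41, 51, 84]


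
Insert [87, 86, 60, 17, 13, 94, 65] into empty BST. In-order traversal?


Insert 87: root
Insert 86: L from 87
Insert 60: L from 87 -> L from 86
Insert 17: L from 87 -> L from 86 -> L from 60
Insert 13: L from 87 -> L from 86 -> L from 60 -> L from 17
Insert 94: R from 87
Insert 65: L from 87 -> L from 86 -> R from 60

In-order: [13, 17, 60, 65, 86, 87, 94]


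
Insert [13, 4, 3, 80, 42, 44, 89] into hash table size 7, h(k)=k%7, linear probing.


Insert 13: h=6 -> slot 6
Insert 4: h=4 -> slot 4
Insert 3: h=3 -> slot 3
Insert 80: h=3, 2 probes -> slot 5
Insert 42: h=0 -> slot 0
Insert 44: h=2 -> slot 2
Insert 89: h=5, 3 probes -> slot 1

Table: [42, 89, 44, 3, 4, 80, 13]


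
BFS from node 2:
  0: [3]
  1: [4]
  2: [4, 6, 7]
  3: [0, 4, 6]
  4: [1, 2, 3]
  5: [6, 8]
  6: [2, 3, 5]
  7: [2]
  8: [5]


Visit 2, enqueue [4, 6, 7]
Visit 4, enqueue [1, 3]
Visit 6, enqueue [5]
Visit 7, enqueue []
Visit 1, enqueue []
Visit 3, enqueue [0]
Visit 5, enqueue [8]
Visit 0, enqueue []
Visit 8, enqueue []

BFS order: [2, 4, 6, 7, 1, 3, 5, 0, 8]


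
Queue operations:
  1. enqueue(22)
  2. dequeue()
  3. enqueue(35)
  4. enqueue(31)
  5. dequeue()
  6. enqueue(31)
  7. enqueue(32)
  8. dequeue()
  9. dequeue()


enqueue(22) -> [22]
dequeue()->22, []
enqueue(35) -> [35]
enqueue(31) -> [35, 31]
dequeue()->35, [31]
enqueue(31) -> [31, 31]
enqueue(32) -> [31, 31, 32]
dequeue()->31, [31, 32]
dequeue()->31, [32]

Final queue: [32]


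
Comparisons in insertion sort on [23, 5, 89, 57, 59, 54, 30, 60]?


Algorithm: insertion sort
Input: [23, 5, 89, 57, 59, 54, 30, 60]
Sorted: [5, 23, 30, 54, 57, 59, 60, 89]

17


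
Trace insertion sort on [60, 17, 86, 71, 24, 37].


Initial: [60, 17, 86, 71, 24, 37]
Insert 17: [17, 60, 86, 71, 24, 37]
Insert 86: [17, 60, 86, 71, 24, 37]
Insert 71: [17, 60, 71, 86, 24, 37]
Insert 24: [17, 24, 60, 71, 86, 37]
Insert 37: [17, 24, 37, 60, 71, 86]

Sorted: [17, 24, 37, 60, 71, 86]


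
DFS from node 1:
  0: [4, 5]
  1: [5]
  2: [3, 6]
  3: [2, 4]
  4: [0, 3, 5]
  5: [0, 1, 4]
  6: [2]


Visit 1, push [5]
Visit 5, push [4, 0]
Visit 0, push [4]
Visit 4, push [3]
Visit 3, push [2]
Visit 2, push [6]
Visit 6, push []

DFS order: [1, 5, 0, 4, 3, 2, 6]


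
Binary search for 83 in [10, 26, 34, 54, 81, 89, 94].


Step 1: lo=0, hi=6, mid=3, val=54
Step 2: lo=4, hi=6, mid=5, val=89
Step 3: lo=4, hi=4, mid=4, val=81

Not found


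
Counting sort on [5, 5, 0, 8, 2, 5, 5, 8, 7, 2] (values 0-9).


Input: [5, 5, 0, 8, 2, 5, 5, 8, 7, 2]
Counts: [1, 0, 2, 0, 0, 4, 0, 1, 2, 0]

Sorted: [0, 2, 2, 5, 5, 5, 5, 7, 8, 8]


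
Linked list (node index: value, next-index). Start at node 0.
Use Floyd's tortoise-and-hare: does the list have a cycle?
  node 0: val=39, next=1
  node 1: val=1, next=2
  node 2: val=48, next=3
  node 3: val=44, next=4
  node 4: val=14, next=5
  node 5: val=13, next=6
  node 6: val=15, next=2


Floyd's tortoise (slow, +1) and hare (fast, +2):
  init: slow=0, fast=0
  step 1: slow=1, fast=2
  step 2: slow=2, fast=4
  step 3: slow=3, fast=6
  step 4: slow=4, fast=3
  step 5: slow=5, fast=5
  slow == fast at node 5: cycle detected

Cycle: yes


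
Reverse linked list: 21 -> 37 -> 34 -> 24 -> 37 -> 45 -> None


Step 1: curr=21, set curr.next=prev(None) | reversed so far: 21
Step 2: curr=37, set curr.next=prev(21) | reversed so far: 37 -> 21
Step 3: curr=34, set curr.next=prev(37) | reversed so far: 34 -> 37 -> 21
Step 4: curr=24, set curr.next=prev(34) | reversed so far: 24 -> 34 -> 37 -> 21
Step 5: curr=37, set curr.next=prev(24) | reversed so far: 37 -> 24 -> 34 -> 37 -> 21
Step 6: curr=45, set curr.next=prev(37) | reversed so far: 45 -> 37 -> 24 -> 34 -> 37 -> 21

45 -> 37 -> 24 -> 34 -> 37 -> 21 -> None


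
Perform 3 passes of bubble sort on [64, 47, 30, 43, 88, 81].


Initial: [64, 47, 30, 43, 88, 81]
Pass 1: [47, 30, 43, 64, 81, 88] (4 swaps)
Pass 2: [30, 43, 47, 64, 81, 88] (2 swaps)
Pass 3: [30, 43, 47, 64, 81, 88] (0 swaps)

After 3 passes: [30, 43, 47, 64, 81, 88]


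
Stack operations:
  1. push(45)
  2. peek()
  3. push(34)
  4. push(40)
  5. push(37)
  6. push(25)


push(45) -> [45]
peek()->45
push(34) -> [45, 34]
push(40) -> [45, 34, 40]
push(37) -> [45, 34, 40, 37]
push(25) -> [45, 34, 40, 37, 25]

Final stack: [45, 34, 40, 37, 25]


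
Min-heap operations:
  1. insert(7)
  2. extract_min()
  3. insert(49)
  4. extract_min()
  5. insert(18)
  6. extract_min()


insert(7) -> [7]
extract_min()->7, []
insert(49) -> [49]
extract_min()->49, []
insert(18) -> [18]
extract_min()->18, []

Final heap: []


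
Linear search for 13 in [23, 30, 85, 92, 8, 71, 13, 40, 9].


i=0: 23!=13
i=1: 30!=13
i=2: 85!=13
i=3: 92!=13
i=4: 8!=13
i=5: 71!=13
i=6: 13==13 found!

Found at 6, 7 comps


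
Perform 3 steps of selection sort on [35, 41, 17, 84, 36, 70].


Initial: [35, 41, 17, 84, 36, 70]
Step 1: min=17 at 2
  Swap: [17, 41, 35, 84, 36, 70]
Step 2: min=35 at 2
  Swap: [17, 35, 41, 84, 36, 70]
Step 3: min=36 at 4
  Swap: [17, 35, 36, 84, 41, 70]

After 3 steps: [17, 35, 36, 84, 41, 70]


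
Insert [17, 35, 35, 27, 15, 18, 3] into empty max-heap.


Insert 17: [17]
Insert 35: [35, 17]
Insert 35: [35, 17, 35]
Insert 27: [35, 27, 35, 17]
Insert 15: [35, 27, 35, 17, 15]
Insert 18: [35, 27, 35, 17, 15, 18]
Insert 3: [35, 27, 35, 17, 15, 18, 3]

Final heap: [35, 27, 35, 17, 15, 18, 3]


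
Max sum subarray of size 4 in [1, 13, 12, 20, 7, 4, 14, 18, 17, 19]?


[0:4]: 46
[1:5]: 52
[2:6]: 43
[3:7]: 45
[4:8]: 43
[5:9]: 53
[6:10]: 68

Max: 68 at [6:10]


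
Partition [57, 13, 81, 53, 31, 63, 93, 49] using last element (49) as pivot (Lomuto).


Pivot: 49
  13 <= 49: swap -> [13, 57, 81, 53, 31, 63, 93, 49]
  31 <= 49: swap -> [13, 31, 81, 53, 57, 63, 93, 49]
Place pivot at 2: [13, 31, 49, 53, 57, 63, 93, 81]

Partitioned: [13, 31, 49, 53, 57, 63, 93, 81]


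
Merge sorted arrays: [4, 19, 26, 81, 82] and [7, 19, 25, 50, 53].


Take 4 from A
Take 7 from B
Take 19 from A
Take 19 from B
Take 25 from B
Take 26 from A
Take 50 from B
Take 53 from B

Merged: [4, 7, 19, 19, 25, 26, 50, 53, 81, 82]


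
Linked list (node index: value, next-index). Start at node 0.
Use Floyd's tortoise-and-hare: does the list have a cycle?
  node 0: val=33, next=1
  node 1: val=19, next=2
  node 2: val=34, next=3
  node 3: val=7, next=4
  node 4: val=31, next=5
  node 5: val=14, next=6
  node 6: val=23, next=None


Floyd's tortoise (slow, +1) and hare (fast, +2):
  init: slow=0, fast=0
  step 1: slow=1, fast=2
  step 2: slow=2, fast=4
  step 3: slow=3, fast=6
  step 4: fast -> None, no cycle

Cycle: no


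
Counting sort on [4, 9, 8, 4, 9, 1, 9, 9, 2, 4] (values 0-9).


Input: [4, 9, 8, 4, 9, 1, 9, 9, 2, 4]
Counts: [0, 1, 1, 0, 3, 0, 0, 0, 1, 4]

Sorted: [1, 2, 4, 4, 4, 8, 9, 9, 9, 9]


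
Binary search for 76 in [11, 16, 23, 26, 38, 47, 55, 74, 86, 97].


Step 1: lo=0, hi=9, mid=4, val=38
Step 2: lo=5, hi=9, mid=7, val=74
Step 3: lo=8, hi=9, mid=8, val=86

Not found


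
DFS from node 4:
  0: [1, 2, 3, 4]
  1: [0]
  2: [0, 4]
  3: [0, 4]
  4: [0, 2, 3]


Visit 4, push [3, 2, 0]
Visit 0, push [3, 2, 1]
Visit 1, push []
Visit 2, push []
Visit 3, push []

DFS order: [4, 0, 1, 2, 3]


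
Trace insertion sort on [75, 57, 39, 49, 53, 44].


Initial: [75, 57, 39, 49, 53, 44]
Insert 57: [57, 75, 39, 49, 53, 44]
Insert 39: [39, 57, 75, 49, 53, 44]
Insert 49: [39, 49, 57, 75, 53, 44]
Insert 53: [39, 49, 53, 57, 75, 44]
Insert 44: [39, 44, 49, 53, 57, 75]

Sorted: [39, 44, 49, 53, 57, 75]


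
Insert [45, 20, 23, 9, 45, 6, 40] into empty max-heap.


Insert 45: [45]
Insert 20: [45, 20]
Insert 23: [45, 20, 23]
Insert 9: [45, 20, 23, 9]
Insert 45: [45, 45, 23, 9, 20]
Insert 6: [45, 45, 23, 9, 20, 6]
Insert 40: [45, 45, 40, 9, 20, 6, 23]

Final heap: [45, 45, 40, 9, 20, 6, 23]


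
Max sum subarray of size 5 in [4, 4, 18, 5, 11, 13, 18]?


[0:5]: 42
[1:6]: 51
[2:7]: 65

Max: 65 at [2:7]


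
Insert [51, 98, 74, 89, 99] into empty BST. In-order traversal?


Insert 51: root
Insert 98: R from 51
Insert 74: R from 51 -> L from 98
Insert 89: R from 51 -> L from 98 -> R from 74
Insert 99: R from 51 -> R from 98

In-order: [51, 74, 89, 98, 99]


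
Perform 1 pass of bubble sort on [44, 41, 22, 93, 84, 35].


Initial: [44, 41, 22, 93, 84, 35]
Pass 1: [41, 22, 44, 84, 35, 93] (4 swaps)

After 1 pass: [41, 22, 44, 84, 35, 93]


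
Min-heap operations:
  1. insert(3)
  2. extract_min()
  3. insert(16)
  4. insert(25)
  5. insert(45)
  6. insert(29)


insert(3) -> [3]
extract_min()->3, []
insert(16) -> [16]
insert(25) -> [16, 25]
insert(45) -> [16, 25, 45]
insert(29) -> [16, 25, 45, 29]

Final heap: [16, 25, 45, 29]


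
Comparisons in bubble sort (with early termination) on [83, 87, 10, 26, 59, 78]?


Algorithm: bubble sort (with early termination)
Input: [83, 87, 10, 26, 59, 78]
Sorted: [10, 26, 59, 78, 83, 87]

12


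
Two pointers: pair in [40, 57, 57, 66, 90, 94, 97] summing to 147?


lo=0(40)+hi=6(97)=137
lo=1(57)+hi=6(97)=154
lo=1(57)+hi=5(94)=151
lo=1(57)+hi=4(90)=147

Yes: 57+90=147


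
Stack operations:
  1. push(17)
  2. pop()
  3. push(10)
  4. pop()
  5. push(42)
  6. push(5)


push(17) -> [17]
pop()->17, []
push(10) -> [10]
pop()->10, []
push(42) -> [42]
push(5) -> [42, 5]

Final stack: [42, 5]


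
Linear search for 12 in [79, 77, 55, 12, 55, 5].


i=0: 79!=12
i=1: 77!=12
i=2: 55!=12
i=3: 12==12 found!

Found at 3, 4 comps


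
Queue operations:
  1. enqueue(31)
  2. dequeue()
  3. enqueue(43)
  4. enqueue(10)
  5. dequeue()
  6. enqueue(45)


enqueue(31) -> [31]
dequeue()->31, []
enqueue(43) -> [43]
enqueue(10) -> [43, 10]
dequeue()->43, [10]
enqueue(45) -> [10, 45]

Final queue: [10, 45]


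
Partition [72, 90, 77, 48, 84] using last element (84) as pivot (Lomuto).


Pivot: 84
  72 <= 84: advance i (no swap)
  77 <= 84: swap -> [72, 77, 90, 48, 84]
  48 <= 84: swap -> [72, 77, 48, 90, 84]
Place pivot at 3: [72, 77, 48, 84, 90]

Partitioned: [72, 77, 48, 84, 90]


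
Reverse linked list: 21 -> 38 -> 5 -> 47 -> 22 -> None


Step 1: curr=21, set curr.next=prev(None) | reversed so far: 21
Step 2: curr=38, set curr.next=prev(21) | reversed so far: 38 -> 21
Step 3: curr=5, set curr.next=prev(38) | reversed so far: 5 -> 38 -> 21
Step 4: curr=47, set curr.next=prev(5) | reversed so far: 47 -> 5 -> 38 -> 21
Step 5: curr=22, set curr.next=prev(47) | reversed so far: 22 -> 47 -> 5 -> 38 -> 21

22 -> 47 -> 5 -> 38 -> 21 -> None


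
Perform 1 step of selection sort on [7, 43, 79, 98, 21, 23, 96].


Initial: [7, 43, 79, 98, 21, 23, 96]
Step 1: min=7 at 0
  Swap: [7, 43, 79, 98, 21, 23, 96]

After 1 step: [7, 43, 79, 98, 21, 23, 96]


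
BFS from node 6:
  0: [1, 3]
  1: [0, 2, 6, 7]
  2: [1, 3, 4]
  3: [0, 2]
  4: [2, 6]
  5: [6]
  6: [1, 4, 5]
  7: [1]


Visit 6, enqueue [1, 4, 5]
Visit 1, enqueue [0, 2, 7]
Visit 4, enqueue []
Visit 5, enqueue []
Visit 0, enqueue [3]
Visit 2, enqueue []
Visit 7, enqueue []
Visit 3, enqueue []

BFS order: [6, 1, 4, 5, 0, 2, 7, 3]


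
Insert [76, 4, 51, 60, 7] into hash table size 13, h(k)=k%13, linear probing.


Insert 76: h=11 -> slot 11
Insert 4: h=4 -> slot 4
Insert 51: h=12 -> slot 12
Insert 60: h=8 -> slot 8
Insert 7: h=7 -> slot 7

Table: [None, None, None, None, 4, None, None, 7, 60, None, None, 76, 51]


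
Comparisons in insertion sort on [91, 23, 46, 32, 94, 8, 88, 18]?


Algorithm: insertion sort
Input: [91, 23, 46, 32, 94, 8, 88, 18]
Sorted: [8, 18, 23, 32, 46, 88, 91, 94]

22


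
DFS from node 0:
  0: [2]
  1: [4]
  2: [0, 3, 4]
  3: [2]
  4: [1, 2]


Visit 0, push [2]
Visit 2, push [4, 3]
Visit 3, push []
Visit 4, push [1]
Visit 1, push []

DFS order: [0, 2, 3, 4, 1]


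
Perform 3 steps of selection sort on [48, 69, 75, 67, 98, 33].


Initial: [48, 69, 75, 67, 98, 33]
Step 1: min=33 at 5
  Swap: [33, 69, 75, 67, 98, 48]
Step 2: min=48 at 5
  Swap: [33, 48, 75, 67, 98, 69]
Step 3: min=67 at 3
  Swap: [33, 48, 67, 75, 98, 69]

After 3 steps: [33, 48, 67, 75, 98, 69]


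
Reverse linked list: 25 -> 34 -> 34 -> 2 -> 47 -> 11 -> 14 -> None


Step 1: curr=25, set curr.next=prev(None) | reversed so far: 25
Step 2: curr=34, set curr.next=prev(25) | reversed so far: 34 -> 25
Step 3: curr=34, set curr.next=prev(34) | reversed so far: 34 -> 34 -> 25
Step 4: curr=2, set curr.next=prev(34) | reversed so far: 2 -> 34 -> 34 -> 25
Step 5: curr=47, set curr.next=prev(2) | reversed so far: 47 -> 2 -> 34 -> 34 -> 25
Step 6: curr=11, set curr.next=prev(47) | reversed so far: 11 -> 47 -> 2 -> 34 -> 34 -> 25
Step 7: curr=14, set curr.next=prev(11) | reversed so far: 14 -> 11 -> 47 -> 2 -> 34 -> 34 -> 25

14 -> 11 -> 47 -> 2 -> 34 -> 34 -> 25 -> None


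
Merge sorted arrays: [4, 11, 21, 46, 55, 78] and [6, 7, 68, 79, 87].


Take 4 from A
Take 6 from B
Take 7 from B
Take 11 from A
Take 21 from A
Take 46 from A
Take 55 from A
Take 68 from B
Take 78 from A

Merged: [4, 6, 7, 11, 21, 46, 55, 68, 78, 79, 87]


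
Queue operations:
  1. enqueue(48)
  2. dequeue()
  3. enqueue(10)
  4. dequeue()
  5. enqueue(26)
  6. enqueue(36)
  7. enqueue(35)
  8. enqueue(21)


enqueue(48) -> [48]
dequeue()->48, []
enqueue(10) -> [10]
dequeue()->10, []
enqueue(26) -> [26]
enqueue(36) -> [26, 36]
enqueue(35) -> [26, 36, 35]
enqueue(21) -> [26, 36, 35, 21]

Final queue: [26, 36, 35, 21]


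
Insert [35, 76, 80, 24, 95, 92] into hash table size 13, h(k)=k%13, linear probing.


Insert 35: h=9 -> slot 9
Insert 76: h=11 -> slot 11
Insert 80: h=2 -> slot 2
Insert 24: h=11, 1 probes -> slot 12
Insert 95: h=4 -> slot 4
Insert 92: h=1 -> slot 1

Table: [None, 92, 80, None, 95, None, None, None, None, 35, None, 76, 24]


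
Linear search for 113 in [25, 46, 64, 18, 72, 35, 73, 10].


i=0: 25!=113
i=1: 46!=113
i=2: 64!=113
i=3: 18!=113
i=4: 72!=113
i=5: 35!=113
i=6: 73!=113
i=7: 10!=113

Not found, 8 comps


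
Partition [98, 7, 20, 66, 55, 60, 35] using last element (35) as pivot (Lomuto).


Pivot: 35
  7 <= 35: swap -> [7, 98, 20, 66, 55, 60, 35]
  20 <= 35: swap -> [7, 20, 98, 66, 55, 60, 35]
Place pivot at 2: [7, 20, 35, 66, 55, 60, 98]

Partitioned: [7, 20, 35, 66, 55, 60, 98]


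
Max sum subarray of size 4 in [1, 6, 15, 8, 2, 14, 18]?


[0:4]: 30
[1:5]: 31
[2:6]: 39
[3:7]: 42

Max: 42 at [3:7]


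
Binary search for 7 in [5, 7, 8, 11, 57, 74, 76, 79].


Step 1: lo=0, hi=7, mid=3, val=11
Step 2: lo=0, hi=2, mid=1, val=7

Found at index 1


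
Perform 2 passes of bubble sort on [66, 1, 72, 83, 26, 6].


Initial: [66, 1, 72, 83, 26, 6]
Pass 1: [1, 66, 72, 26, 6, 83] (3 swaps)
Pass 2: [1, 66, 26, 6, 72, 83] (2 swaps)

After 2 passes: [1, 66, 26, 6, 72, 83]


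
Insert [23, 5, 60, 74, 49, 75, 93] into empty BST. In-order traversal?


Insert 23: root
Insert 5: L from 23
Insert 60: R from 23
Insert 74: R from 23 -> R from 60
Insert 49: R from 23 -> L from 60
Insert 75: R from 23 -> R from 60 -> R from 74
Insert 93: R from 23 -> R from 60 -> R from 74 -> R from 75

In-order: [5, 23, 49, 60, 74, 75, 93]


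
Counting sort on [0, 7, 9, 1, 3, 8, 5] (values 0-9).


Input: [0, 7, 9, 1, 3, 8, 5]
Counts: [1, 1, 0, 1, 0, 1, 0, 1, 1, 1]

Sorted: [0, 1, 3, 5, 7, 8, 9]
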